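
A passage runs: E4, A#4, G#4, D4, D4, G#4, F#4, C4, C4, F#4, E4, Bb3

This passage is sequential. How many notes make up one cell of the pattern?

Try groups of 4 (3 cells in 12 notes):
E4 A#4 G#4 D4 | D4 G#4 F#4 C4 | C4 F#4 E4 Bb3
Every group is a transposition down a 2nd of the one before; no shorter unit works.

4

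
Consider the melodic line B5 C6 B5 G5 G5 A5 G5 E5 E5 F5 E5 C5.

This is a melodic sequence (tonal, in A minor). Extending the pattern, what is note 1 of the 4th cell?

Grouping in 4s, the 1st note of each cell is B5, G5, E5.
From E5, down a 3rd gives C5.

C5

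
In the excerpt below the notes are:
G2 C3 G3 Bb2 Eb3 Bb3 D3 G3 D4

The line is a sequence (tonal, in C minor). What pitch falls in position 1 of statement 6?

The unit is 3 notes. Position-1 pitches of the 3 shown cells: G2, Bb2, D3.
Extending up a 3rd: F3 → Ab3 → C4.

C4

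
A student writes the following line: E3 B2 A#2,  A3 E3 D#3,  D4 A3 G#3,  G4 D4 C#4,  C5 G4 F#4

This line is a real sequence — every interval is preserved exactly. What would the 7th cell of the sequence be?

Bb5 F5 E5

With a 3-note motive the entries are E3, A3, D4, G4, C5, each up a 4th from the previous.
Carrying on: F5 → Bb5.
Statement 7 starts on Bb5 and keeps the same exact contour: Bb5 F5 E5.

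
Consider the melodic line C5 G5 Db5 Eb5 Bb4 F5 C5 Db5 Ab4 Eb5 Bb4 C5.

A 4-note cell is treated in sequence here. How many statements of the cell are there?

12 notes in groups of 4 gives 12/4 = 3 statements.
Starts: C5, Bb4, Ab4 — each down a 2nd.

3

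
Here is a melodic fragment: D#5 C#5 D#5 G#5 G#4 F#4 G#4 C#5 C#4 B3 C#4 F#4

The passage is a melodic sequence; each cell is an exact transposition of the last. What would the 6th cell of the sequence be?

The 4-note cells begin on D#5, G#4, C#4 — each down a 5th from the last.
Continuing the starts: F#3 → B2 → E2.
Statement 6 starts on E2 and keeps the same exact contour: E2 D2 E2 A2.

E2 D2 E2 A2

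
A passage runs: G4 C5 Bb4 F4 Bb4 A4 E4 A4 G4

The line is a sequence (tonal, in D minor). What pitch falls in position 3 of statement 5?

E4

With 3-note cells, note 3 of each statement runs Bb4, A4, G4.
Extending down a 2nd: F4 → E4.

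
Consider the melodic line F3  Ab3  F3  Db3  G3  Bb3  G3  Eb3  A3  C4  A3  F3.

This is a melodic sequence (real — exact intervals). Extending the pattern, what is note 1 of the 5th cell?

C#4

Grouping in 4s, the 1st note of each cell is F3, G3, A3.
Extending up a 2nd: B3 → C#4.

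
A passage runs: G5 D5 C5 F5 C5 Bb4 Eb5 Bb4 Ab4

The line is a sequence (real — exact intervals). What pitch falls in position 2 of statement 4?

Ab4

With 3-note cells, note 2 of each statement runs D5, C5, Bb4.
One more down a 2nd gives Ab4.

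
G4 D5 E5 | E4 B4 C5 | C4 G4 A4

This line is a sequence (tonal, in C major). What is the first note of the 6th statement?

D3

Taking 3-note groups, the heads are G4, E4, C4: the pattern moves down a 3rd.
Continuing: A3 → F3 → D3. Statement 6 starts on D3.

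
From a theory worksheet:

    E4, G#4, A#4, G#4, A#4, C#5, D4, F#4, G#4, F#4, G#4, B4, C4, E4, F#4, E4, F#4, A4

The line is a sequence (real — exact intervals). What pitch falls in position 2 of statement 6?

Bb3

With 6-note cells, note 2 of each statement runs G#4, F#4, E4.
Carrying that down a 2nd forward: D4 → C4 → Bb3.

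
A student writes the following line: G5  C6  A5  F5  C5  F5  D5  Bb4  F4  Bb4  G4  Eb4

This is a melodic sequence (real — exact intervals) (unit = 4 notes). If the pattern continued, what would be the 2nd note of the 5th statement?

Ab3

The unit is 4 notes. Position-2 pitches of the 3 shown cells: C6, F5, Bb4.
Carrying that down a 5th forward: Eb4 → Ab3.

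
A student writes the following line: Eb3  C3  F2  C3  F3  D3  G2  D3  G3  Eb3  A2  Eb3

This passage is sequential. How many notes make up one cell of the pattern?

12 notes total. Splitting into 3 groups of 4:
Eb3 C3 F2 C3 | F3 D3 G2 D3 | G3 Eb3 A2 Eb3
Every group is a transposition up a 2nd of the one before; no shorter unit works.

4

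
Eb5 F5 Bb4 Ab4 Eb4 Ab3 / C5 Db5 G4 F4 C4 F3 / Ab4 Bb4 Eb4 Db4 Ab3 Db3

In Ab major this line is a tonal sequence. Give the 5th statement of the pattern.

Db4 Eb4 Ab3 G3 Db3 G2

Taking 6-note groups, the heads are Eb5, C5, Ab4: the pattern moves down a 3rd.
Extending down a 3rd: F4 → Db4.
From Db4 the diatonic shape gives Db4 Eb4 Ab3 G3 Db3 G2.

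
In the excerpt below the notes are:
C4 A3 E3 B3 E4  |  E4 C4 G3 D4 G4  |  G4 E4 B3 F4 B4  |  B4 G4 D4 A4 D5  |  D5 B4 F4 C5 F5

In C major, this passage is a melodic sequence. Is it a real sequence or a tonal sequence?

tonal

Every note is diatonic to C major.
Cell 1 has -3 semitones from note 1 to 2, but cell 2 has -4 — the interval quality changes while the contour stays the same, which is the hallmark of a tonal sequence.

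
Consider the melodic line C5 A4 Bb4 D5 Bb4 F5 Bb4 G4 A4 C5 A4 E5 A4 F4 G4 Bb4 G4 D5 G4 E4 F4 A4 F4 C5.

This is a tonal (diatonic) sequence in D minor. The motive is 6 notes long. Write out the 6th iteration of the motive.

With a 6-note motive the entries are C5, Bb4, A4, G4, each down a 2nd from the previous.
Continuing the starts: F4 → E4.
Statement 6 starts on E4 and keeps the same diatonic contour: E4 C4 D4 F4 D4 A4.

E4 C4 D4 F4 D4 A4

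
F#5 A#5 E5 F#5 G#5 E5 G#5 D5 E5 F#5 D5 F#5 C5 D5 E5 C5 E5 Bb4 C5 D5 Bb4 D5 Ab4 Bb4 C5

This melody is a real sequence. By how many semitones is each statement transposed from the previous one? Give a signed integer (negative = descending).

With a 5-note motive the entries are F#5, E5, D5, C5, Bb4, each down a 2nd from the previous.
Counting half-steps from F#5 to E5: -2.

-2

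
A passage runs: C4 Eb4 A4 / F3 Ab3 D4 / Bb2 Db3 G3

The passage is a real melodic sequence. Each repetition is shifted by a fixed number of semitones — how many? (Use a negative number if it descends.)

-7

With a 3-note motive the entries are C4, F3, Bb2, each down a 5th from the previous.
Counting half-steps from C4 to F3: -7.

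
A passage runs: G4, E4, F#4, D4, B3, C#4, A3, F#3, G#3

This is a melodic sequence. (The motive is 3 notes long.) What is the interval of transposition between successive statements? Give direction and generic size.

down a 4th

The 3-note cells begin on G4, D4, A3 — each down a 4th from the last.
G4 to D4 is down a 4th.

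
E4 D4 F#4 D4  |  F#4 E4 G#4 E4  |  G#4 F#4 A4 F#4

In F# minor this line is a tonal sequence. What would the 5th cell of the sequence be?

Taking 4-note groups, the heads are E4, F#4, G#4: the pattern moves up a 2nd.
Extending up a 2nd: A4 → B4.
Statement 5 starts on B4 and keeps the same diatonic contour: B4 A4 C#5 A4.

B4 A4 C#5 A4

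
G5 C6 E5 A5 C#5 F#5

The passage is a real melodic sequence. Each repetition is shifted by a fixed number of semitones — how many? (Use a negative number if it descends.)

The 2-note cells begin on G5, E5, C#5 — each down a 3rd from the last.
G5→E5 is 76 − 79 = -3 semitones.

-3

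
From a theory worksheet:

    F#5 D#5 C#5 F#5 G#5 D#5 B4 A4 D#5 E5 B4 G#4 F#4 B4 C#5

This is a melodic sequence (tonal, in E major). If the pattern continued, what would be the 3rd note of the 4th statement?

Grouping in 5s, the 3rd note of each cell is C#5, A4, F#4.
One more down a 3rd gives D#4.

D#4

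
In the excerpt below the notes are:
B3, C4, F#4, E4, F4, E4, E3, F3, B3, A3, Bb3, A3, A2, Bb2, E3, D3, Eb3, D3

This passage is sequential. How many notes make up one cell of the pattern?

18 notes total. Splitting into 3 groups of 6:
B3 C4 F#4 E4 F4 E4 | E3 F3 B3 A3 Bb3 A3 | A2 Bb2 E3 D3 Eb3 D3
That's a consistent down a 5th shift per cell, and no other grouping gives one.

6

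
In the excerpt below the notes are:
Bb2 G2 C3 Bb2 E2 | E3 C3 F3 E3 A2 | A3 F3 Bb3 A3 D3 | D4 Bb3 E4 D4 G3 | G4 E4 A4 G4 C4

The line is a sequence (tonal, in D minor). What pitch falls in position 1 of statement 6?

With 5-note cells, note 1 of each statement runs Bb2, E3, A3, D4, G4.
Each moves up a 4th; the next is C5.

C5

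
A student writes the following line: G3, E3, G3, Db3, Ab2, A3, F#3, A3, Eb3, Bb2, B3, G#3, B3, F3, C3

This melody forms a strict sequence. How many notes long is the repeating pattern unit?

5

15 notes total. Splitting into 3 groups of 5:
G3 E3 G3 Db3 Ab2 | A3 F#3 A3 Eb3 Bb2 | B3 G#3 B3 F3 C3
That's a consistent up a 2nd shift per cell, and no other grouping gives one.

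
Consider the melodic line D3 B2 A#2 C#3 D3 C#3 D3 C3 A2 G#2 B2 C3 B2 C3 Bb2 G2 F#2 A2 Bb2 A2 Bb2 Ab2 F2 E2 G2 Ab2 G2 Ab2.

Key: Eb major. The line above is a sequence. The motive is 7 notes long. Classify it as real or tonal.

real

Each cell has the same semitone pattern (-3, -1, 3, 1, -1, 1) — intervals are preserved exactly.
And B2 lies outside Eb major, so the sequence is real rather than tonal.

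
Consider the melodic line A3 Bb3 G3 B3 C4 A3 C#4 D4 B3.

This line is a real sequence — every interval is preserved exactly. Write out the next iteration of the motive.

The 3-note cells begin on A3, B3, C#4 — each up a 2nd from the last.
From D#4 the exact shape gives D#4 E4 C#4.

D#4 E4 C#4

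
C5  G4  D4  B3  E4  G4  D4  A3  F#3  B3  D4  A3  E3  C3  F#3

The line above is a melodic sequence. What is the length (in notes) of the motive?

5

Try groups of 5 (3 cells in 15 notes):
C5 G4 D4 B3 E4 | G4 D4 A3 F#3 B3 | D4 A3 E3 C3 F#3
That's a consistent down a 4th shift per cell, and no other grouping gives one.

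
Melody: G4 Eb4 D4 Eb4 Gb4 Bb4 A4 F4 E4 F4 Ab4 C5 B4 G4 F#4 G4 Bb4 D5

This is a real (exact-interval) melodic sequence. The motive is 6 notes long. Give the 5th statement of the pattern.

D#5 B4 A#4 B4 D5 F#5

The 6-note cells begin on G4, A4, B4 — each up a 2nd from the last.
Carrying on: C#5 → D#5.
From D#5 the exact shape gives D#5 B4 A#4 B4 D5 F#5.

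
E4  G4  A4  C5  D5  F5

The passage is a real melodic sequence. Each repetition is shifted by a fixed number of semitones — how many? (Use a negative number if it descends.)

5

Taking 2-note groups, the heads are E4, A4, D5: the pattern moves up a 4th.
E4→A4 is 69 − 64 = 5 semitones.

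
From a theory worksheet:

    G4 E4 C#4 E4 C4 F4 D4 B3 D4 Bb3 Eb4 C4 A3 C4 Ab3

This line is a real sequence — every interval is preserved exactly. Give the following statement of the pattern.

Taking 5-note groups, the heads are G4, F4, Eb4: the pattern moves down a 2nd.
Statement 4 starts on Db4 and keeps the same exact contour: Db4 Bb3 G3 Bb3 Gb3.

Db4 Bb3 G3 Bb3 Gb3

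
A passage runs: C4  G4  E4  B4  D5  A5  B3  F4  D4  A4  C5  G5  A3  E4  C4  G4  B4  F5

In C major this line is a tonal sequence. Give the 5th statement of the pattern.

F3 C4 A3 E4 G4 D5

Taking 6-note groups, the heads are C4, B3, A3: the pattern moves down a 2nd.
Continuing the starts: G3 → F3.
So cell 5 is F3 C4 A3 E4 G4 D5.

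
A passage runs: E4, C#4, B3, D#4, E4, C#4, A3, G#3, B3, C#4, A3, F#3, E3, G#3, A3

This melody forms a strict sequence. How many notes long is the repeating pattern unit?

Try groups of 5 (3 cells in 15 notes):
E4 C#4 B3 D#4 E4 | C#4 A3 G#3 B3 C#4 | A3 F#3 E3 G#3 A3
That's a consistent down a 3rd shift per cell, and no other grouping gives one.

5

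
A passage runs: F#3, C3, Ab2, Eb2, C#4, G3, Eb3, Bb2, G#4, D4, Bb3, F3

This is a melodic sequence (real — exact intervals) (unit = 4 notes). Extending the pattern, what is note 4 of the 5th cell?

G4

Grouping in 4s, the 4th note of each cell is Eb2, Bb2, F3.
Carrying that up a 5th forward: C4 → G4.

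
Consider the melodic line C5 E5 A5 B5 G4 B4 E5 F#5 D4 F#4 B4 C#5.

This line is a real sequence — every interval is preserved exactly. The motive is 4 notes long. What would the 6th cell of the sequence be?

The 4-note cells begin on C5, G4, D4 — each down a 4th from the last.
Carrying on: A3 → E3 → B2.
Statement 6 starts on B2 and keeps the same exact contour: B2 D#3 G#3 A#3.

B2 D#3 G#3 A#3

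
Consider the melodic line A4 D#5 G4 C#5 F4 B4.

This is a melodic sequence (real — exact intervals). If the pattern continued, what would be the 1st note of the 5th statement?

Db4

Grouping in 2s, the 1st note of each cell is A4, G4, F4.
Extending down a 2nd: Eb4 → Db4.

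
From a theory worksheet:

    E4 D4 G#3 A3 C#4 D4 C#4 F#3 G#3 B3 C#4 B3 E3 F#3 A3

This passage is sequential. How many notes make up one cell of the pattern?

5

Try groups of 5 (3 cells in 15 notes):
E4 D4 G#3 A3 C#4 | D4 C#4 F#3 G#3 B3 | C#4 B3 E3 F#3 A3
That's a consistent down a 2nd shift per cell, and no other grouping gives one.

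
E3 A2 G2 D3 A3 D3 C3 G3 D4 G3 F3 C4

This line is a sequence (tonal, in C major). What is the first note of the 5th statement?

C5

Unit = 4 notes; the statements start on E3, A3, D4, moving up a 4th each time.
Continuing: G4 → C5. Statement 5 starts on C5.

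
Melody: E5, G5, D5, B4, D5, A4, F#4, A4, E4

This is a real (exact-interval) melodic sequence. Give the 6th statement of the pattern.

The 3-note cells begin on E5, B4, F#4 — each down a 4th from the last.
Extending down a 4th: C#4 → G#3 → D#3.
So cell 6 is D#3 F#3 C#3.

D#3 F#3 C#3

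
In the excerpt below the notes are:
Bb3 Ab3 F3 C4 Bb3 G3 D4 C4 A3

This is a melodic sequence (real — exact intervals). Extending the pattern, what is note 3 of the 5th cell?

Grouping in 3s, the 3rd note of each cell is F3, G3, A3.
Extending up a 2nd: B3 → C#4.

C#4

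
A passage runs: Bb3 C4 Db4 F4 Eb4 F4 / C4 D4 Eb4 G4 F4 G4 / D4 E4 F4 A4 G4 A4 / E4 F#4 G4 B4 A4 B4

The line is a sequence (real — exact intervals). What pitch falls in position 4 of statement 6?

D#5

Grouping in 6s, the 4th note of each cell is F4, G4, A4, B4.
Each moves up a 2nd. Continuing: C#5 → D#5.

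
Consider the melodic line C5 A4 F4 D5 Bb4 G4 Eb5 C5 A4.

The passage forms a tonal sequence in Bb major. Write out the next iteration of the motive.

With a 3-note motive the entries are C5, D5, Eb5, each up a 2nd from the previous.
Statement 4 starts on F5 and keeps the same diatonic contour: F5 D5 Bb4.

F5 D5 Bb4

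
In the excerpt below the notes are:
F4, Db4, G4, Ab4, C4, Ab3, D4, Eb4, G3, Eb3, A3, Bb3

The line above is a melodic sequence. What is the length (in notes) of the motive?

Try groups of 4 (3 cells in 12 notes):
F4 Db4 G4 Ab4 | C4 Ab3 D4 Eb4 | G3 Eb3 A3 Bb3
Each cell is the previous one down a 4th — so the unit is 4 notes.

4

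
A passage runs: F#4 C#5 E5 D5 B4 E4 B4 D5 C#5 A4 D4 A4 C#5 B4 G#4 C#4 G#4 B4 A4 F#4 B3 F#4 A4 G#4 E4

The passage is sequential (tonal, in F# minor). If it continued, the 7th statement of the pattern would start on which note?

G#3

Unit = 5 notes; the statements start on F#4, E4, D4, C#4, B3, moving down a 2nd each time.
Extending the heads down a 2nd: A3 → G#3.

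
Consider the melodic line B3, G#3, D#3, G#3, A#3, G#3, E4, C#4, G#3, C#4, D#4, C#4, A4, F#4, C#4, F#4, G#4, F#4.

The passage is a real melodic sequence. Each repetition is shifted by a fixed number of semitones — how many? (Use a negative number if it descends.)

5

Unit = 6 notes; the statements start on B3, E4, A4, moving up a 4th each time.
B3 to E4 spans +5 semitones.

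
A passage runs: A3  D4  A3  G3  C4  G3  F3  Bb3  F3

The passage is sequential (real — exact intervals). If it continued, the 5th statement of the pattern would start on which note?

The 3-note cells begin on A3, G3, F3 — each down a 2nd from the last.
Continuing: Eb3 → Db3. Statement 5 starts on Db3.

Db3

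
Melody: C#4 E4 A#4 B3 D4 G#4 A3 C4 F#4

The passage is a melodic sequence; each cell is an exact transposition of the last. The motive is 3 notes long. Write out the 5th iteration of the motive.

With a 3-note motive the entries are C#4, B3, A3, each down a 2nd from the previous.
Continuing the starts: G3 → F3.
So cell 5 is F3 Ab3 D4.

F3 Ab3 D4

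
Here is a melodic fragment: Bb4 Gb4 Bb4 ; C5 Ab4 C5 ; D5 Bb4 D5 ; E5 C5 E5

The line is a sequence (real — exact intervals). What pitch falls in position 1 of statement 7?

A#5

With 3-note cells, note 1 of each statement runs Bb4, C5, D5, E5.
Carrying that up a 2nd forward: F#5 → G#5 → A#5.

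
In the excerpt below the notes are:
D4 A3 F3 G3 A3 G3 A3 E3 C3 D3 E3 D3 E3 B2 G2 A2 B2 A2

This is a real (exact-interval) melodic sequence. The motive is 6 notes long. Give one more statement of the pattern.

Taking 6-note groups, the heads are D4, A3, E3: the pattern moves down a 4th.
From B2 the exact shape gives B2 F#2 D2 E2 F#2 E2.

B2 F#2 D2 E2 F#2 E2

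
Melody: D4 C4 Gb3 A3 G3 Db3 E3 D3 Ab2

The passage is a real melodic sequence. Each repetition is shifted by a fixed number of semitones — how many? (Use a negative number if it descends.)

-5

The 3-note cells begin on D4, A3, E3 — each down a 4th from the last.
D4 to A3 spans -5 semitones.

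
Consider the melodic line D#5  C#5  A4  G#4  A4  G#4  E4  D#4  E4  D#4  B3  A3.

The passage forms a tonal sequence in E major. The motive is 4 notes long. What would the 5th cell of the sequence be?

The 4-note cells begin on D#5, A4, E4 — each down a 4th from the last.
Extending down a 4th: B3 → F#3.
So cell 5 is F#3 E3 C#3 B2.

F#3 E3 C#3 B2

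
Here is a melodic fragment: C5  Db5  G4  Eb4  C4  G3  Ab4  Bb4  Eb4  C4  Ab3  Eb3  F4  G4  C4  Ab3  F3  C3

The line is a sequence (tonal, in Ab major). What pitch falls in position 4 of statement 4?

With 6-note cells, note 4 of each statement runs Eb4, C4, Ab3.
One more down a 3rd gives F3.

F3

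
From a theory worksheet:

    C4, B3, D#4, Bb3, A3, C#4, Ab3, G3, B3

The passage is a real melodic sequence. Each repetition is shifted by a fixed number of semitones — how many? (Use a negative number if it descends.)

-2

With a 3-note motive the entries are C4, Bb3, Ab3, each down a 2nd from the previous.
C4→Bb3 is 58 − 60 = -2 semitones.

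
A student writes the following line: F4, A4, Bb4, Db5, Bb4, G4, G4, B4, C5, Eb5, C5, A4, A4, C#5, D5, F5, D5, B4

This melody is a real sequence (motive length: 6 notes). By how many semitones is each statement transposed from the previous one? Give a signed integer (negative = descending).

Unit = 6 notes; the statements start on F4, G4, A4, moving up a 2nd each time.
Counting half-steps from F4 to G4: 2.

2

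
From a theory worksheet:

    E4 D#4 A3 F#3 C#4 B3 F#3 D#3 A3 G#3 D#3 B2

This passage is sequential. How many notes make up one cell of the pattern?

4

Try groups of 4 (3 cells in 12 notes):
E4 D#4 A3 F#3 | C#4 B3 F#3 D#3 | A3 G#3 D#3 B2
Each cell is the previous one down a 3rd — so the unit is 4 notes.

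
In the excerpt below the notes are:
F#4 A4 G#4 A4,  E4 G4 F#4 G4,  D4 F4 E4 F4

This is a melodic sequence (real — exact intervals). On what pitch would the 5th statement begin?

The 4-note cells begin on F#4, E4, D4 — each down a 2nd from the last.
Continuing: C4 → Bb3. Statement 5 starts on Bb3.

Bb3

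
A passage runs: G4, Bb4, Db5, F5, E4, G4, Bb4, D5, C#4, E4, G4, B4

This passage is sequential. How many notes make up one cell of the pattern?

Try groups of 4 (3 cells in 12 notes):
G4 Bb4 Db5 F5 | E4 G4 Bb4 D5 | C#4 E4 G4 B4
Each cell is the previous one down a 3rd — so the unit is 4 notes.

4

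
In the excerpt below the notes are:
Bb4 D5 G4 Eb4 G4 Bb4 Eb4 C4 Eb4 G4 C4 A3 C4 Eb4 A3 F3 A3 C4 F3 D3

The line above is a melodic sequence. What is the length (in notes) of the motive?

4

There are 20 notes; a 4-note unit gives 5 cells:
Bb4 D5 G4 Eb4 | G4 Bb4 Eb4 C4 | Eb4 G4 C4 A3 | C4 Eb4 A3 F3 | A3 C4 F3 D3
That's a consistent down a 3rd shift per cell, and no other grouping gives one.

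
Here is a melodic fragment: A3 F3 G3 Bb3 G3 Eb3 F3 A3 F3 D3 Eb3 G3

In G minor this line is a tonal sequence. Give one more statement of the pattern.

Eb3 C3 D3 F3

The 4-note cells begin on A3, G3, F3 — each down a 2nd from the last.
Statement 4 starts on Eb3 and keeps the same diatonic contour: Eb3 C3 D3 F3.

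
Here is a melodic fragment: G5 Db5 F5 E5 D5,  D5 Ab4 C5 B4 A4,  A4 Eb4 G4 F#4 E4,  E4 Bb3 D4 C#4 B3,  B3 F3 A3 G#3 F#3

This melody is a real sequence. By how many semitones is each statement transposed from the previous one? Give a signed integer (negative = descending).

-5

With a 5-note motive the entries are G5, D5, A4, E4, B3, each down a 4th from the previous.
G5→D5 is 74 − 79 = -5 semitones.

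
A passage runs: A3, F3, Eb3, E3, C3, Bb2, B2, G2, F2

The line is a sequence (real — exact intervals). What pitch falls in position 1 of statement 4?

Grouping in 3s, the 1st note of each cell is A3, E3, B2.
Each moves down a 4th; the next is F#2.

F#2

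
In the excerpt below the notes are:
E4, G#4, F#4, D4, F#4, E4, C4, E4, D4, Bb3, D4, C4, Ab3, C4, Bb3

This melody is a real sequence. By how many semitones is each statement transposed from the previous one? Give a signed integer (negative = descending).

-2

With a 3-note motive the entries are E4, D4, C4, Bb3, Ab3, each down a 2nd from the previous.
Counting half-steps from E4 to D4: -2.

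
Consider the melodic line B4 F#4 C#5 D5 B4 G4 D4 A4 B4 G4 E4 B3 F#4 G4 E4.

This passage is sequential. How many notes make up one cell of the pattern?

5

There are 15 notes; a 5-note unit gives 3 cells:
B4 F#4 C#5 D5 B4 | G4 D4 A4 B4 G4 | E4 B3 F#4 G4 E4
Every group is a transposition down a 3rd of the one before; no shorter unit works.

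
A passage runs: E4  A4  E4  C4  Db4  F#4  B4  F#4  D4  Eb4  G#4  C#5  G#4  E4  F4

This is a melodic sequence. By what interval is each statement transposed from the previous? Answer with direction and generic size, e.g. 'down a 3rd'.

up a 2nd

Unit = 5 notes; the statements start on E4, F#4, G#4, moving up a 2nd each time.
From E4 to F#4: up a 2nd.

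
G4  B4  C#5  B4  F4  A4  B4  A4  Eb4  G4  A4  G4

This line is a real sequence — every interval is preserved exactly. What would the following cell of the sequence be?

Db4 F4 G4 F4

Unit = 4 notes; the statements start on G4, F4, Eb4, moving down a 2nd each time.
From Db4 the exact shape gives Db4 F4 G4 F4.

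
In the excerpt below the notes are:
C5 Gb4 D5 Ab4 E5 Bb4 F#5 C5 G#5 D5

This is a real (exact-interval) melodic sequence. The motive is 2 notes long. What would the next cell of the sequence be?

A#5 E5

With a 2-note motive the entries are C5, D5, E5, F#5, G#5, each up a 2nd from the previous.
So cell 6 is A#5 E5.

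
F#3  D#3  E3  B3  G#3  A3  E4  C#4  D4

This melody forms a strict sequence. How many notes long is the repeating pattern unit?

3

There are 9 notes; a 3-note unit gives 3 cells:
F#3 D#3 E3 | B3 G#3 A3 | E4 C#4 D4
Every group is a transposition up a 4th of the one before; no shorter unit works.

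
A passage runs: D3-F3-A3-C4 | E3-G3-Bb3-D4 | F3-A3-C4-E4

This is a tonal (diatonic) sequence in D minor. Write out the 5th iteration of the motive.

Unit = 4 notes; the statements start on D3, E3, F3, moving up a 2nd each time.
Extending up a 2nd: G3 → A3.
So cell 5 is A3 C4 E4 G4.

A3 C4 E4 G4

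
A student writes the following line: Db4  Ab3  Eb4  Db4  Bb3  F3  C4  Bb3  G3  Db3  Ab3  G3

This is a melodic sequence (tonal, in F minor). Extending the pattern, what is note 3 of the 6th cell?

Bb2

The unit is 4 notes. Position-3 pitches of the 3 shown cells: Eb4, C4, Ab3.
Carrying that down a 3rd forward: F3 → Db3 → Bb2.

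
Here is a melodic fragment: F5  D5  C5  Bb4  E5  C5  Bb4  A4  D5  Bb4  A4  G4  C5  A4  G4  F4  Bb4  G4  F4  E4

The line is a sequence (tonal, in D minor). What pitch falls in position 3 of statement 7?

With 4-note cells, note 3 of each statement runs C5, Bb4, A4, G4, F4.
Carrying that down a 2nd forward: E4 → D4.

D4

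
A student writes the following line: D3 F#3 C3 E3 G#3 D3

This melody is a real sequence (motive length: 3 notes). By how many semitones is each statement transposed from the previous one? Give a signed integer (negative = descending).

Taking 3-note groups, the heads are D3, E3: the pattern moves up a 2nd.
D3 to E3 spans +2 semitones.

2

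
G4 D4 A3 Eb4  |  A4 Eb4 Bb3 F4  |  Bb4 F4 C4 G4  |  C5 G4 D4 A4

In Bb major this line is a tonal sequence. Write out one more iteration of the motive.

Taking 4-note groups, the heads are G4, A4, Bb4, C5: the pattern moves up a 2nd.
From D5 the diatonic shape gives D5 A4 Eb4 Bb4.

D5 A4 Eb4 Bb4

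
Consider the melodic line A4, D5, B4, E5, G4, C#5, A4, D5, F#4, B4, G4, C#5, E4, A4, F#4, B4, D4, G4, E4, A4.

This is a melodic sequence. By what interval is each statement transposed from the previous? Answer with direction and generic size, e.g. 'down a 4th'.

down a 2nd

Taking 4-note groups, the heads are A4, G4, F#4, E4, D4: the pattern moves down a 2nd.
From A4 to G4: down a 2nd.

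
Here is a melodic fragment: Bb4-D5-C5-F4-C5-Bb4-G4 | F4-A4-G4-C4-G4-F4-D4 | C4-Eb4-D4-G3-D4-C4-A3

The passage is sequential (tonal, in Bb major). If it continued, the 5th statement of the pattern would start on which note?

Unit = 7 notes; the statements start on Bb4, F4, C4, moving down a 4th each time.
Extending the heads down a 4th: G3 → D3.

D3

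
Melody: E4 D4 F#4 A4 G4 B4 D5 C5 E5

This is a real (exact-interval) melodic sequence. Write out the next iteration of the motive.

The 3-note cells begin on E4, A4, D5 — each up a 4th from the last.
Statement 4 starts on G5 and keeps the same exact contour: G5 F5 A5.

G5 F5 A5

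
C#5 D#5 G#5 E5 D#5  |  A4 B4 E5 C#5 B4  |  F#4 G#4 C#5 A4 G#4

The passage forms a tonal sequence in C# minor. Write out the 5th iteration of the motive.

With a 5-note motive the entries are C#5, A4, F#4, each down a 3rd from the previous.
Carrying on: D#4 → B3.
Statement 5 starts on B3 and keeps the same diatonic contour: B3 C#4 F#4 D#4 C#4.

B3 C#4 F#4 D#4 C#4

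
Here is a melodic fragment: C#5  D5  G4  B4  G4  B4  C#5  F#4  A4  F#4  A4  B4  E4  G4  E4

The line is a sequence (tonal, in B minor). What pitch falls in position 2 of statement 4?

With 5-note cells, note 2 of each statement runs D5, C#5, B4.
From B4, down a 2nd gives A4.

A4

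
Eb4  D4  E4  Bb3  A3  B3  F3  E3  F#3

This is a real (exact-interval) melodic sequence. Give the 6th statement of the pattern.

With a 3-note motive the entries are Eb4, Bb3, F3, each down a 4th from the previous.
Carrying on: C3 → G2 → D2.
So cell 6 is D2 C#2 D#2.

D2 C#2 D#2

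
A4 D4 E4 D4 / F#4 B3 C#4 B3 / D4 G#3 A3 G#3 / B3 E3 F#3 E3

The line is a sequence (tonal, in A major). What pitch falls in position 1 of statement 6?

With 4-note cells, note 1 of each statement runs A4, F#4, D4, B3.
Carrying that down a 3rd forward: G#3 → E3.

E3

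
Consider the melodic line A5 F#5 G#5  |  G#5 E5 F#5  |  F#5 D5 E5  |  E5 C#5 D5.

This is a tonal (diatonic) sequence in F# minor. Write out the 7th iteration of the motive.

The 3-note cells begin on A5, G#5, F#5, E5 — each down a 2nd from the last.
Extending down a 2nd: D5 → C#5 → B4.
Statement 7 starts on B4 and keeps the same diatonic contour: B4 G#4 A4.

B4 G#4 A4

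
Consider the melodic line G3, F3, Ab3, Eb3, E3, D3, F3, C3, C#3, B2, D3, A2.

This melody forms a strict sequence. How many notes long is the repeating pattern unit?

Try groups of 4 (3 cells in 12 notes):
G3 F3 Ab3 Eb3 | E3 D3 F3 C3 | C#3 B2 D3 A2
That's a consistent down a 3rd shift per cell, and no other grouping gives one.

4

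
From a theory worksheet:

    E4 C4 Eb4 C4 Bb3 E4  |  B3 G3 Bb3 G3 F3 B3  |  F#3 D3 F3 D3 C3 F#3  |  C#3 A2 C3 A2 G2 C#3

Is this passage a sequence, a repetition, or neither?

Each 6-note cell is the previous one transposed down a 4th.

sequence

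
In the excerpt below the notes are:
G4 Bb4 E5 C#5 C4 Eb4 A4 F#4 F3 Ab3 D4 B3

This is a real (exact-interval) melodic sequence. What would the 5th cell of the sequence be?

Taking 4-note groups, the heads are G4, C4, F3: the pattern moves down a 5th.
Continuing the starts: Bb2 → Eb2.
Statement 5 starts on Eb2 and keeps the same exact contour: Eb2 Gb2 C3 A2.

Eb2 Gb2 C3 A2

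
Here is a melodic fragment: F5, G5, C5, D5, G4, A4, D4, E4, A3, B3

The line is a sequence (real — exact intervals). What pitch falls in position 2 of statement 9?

D#2

The unit is 2 notes. Position-2 pitches of the 5 shown cells: G5, D5, A4, E4, B3.
Each moves down a 4th. Continuing: F#3 → C#3 → G#2 → D#2.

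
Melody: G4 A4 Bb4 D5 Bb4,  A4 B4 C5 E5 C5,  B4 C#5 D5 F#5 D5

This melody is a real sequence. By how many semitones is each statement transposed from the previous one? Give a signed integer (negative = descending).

Unit = 5 notes; the statements start on G4, A4, B4, moving up a 2nd each time.
G4 to A4 spans +2 semitones.

2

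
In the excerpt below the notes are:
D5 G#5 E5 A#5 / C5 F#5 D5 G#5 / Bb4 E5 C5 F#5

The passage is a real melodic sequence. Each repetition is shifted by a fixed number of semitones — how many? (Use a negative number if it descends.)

Taking 4-note groups, the heads are D5, C5, Bb4: the pattern moves down a 2nd.
Counting half-steps from D5 to C5: -2.

-2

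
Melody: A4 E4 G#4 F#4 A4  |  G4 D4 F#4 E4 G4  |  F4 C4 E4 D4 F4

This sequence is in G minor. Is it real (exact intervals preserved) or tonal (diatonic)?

Each cell has the same semitone pattern (-5, 4, -2, 3) — intervals are preserved exactly.
And E4 lies outside G minor, so the sequence is real rather than tonal.

real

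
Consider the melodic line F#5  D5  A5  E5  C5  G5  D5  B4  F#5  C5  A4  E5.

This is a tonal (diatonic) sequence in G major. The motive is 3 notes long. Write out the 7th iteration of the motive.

With a 3-note motive the entries are F#5, E5, D5, C5, each down a 2nd from the previous.
Continuing the starts: B4 → A4 → G4.
So cell 7 is G4 E4 B4.

G4 E4 B4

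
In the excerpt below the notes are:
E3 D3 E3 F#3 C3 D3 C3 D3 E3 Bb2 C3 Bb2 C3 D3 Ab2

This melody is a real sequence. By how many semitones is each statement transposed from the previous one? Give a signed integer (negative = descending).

Unit = 5 notes; the statements start on E3, D3, C3, moving down a 2nd each time.
E3 to D3 spans -2 semitones.

-2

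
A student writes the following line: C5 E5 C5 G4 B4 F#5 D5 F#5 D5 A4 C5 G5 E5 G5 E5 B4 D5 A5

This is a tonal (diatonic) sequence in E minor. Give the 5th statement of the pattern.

The 6-note cells begin on C5, D5, E5 — each up a 2nd from the last.
Extending up a 2nd: F#5 → G5.
From G5 the diatonic shape gives G5 B5 G5 D5 F#5 C6.

G5 B5 G5 D5 F#5 C6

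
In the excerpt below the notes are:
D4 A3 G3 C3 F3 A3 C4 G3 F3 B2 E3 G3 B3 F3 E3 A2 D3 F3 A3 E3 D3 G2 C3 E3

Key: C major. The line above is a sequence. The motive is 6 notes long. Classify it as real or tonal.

tonal

Every note is diatonic to C major.
Cell 1 has -7 semitones from note 3 to 4, but cell 2 has -6 — the interval quality changes while the contour stays the same, which is the hallmark of a tonal sequence.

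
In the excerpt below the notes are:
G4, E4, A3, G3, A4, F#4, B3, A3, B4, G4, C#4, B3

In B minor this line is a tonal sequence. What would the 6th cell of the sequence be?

E5 C#5 F#4 E4

Unit = 4 notes; the statements start on G4, A4, B4, moving up a 2nd each time.
Extending up a 2nd: C#5 → D5 → E5.
Statement 6 starts on E5 and keeps the same diatonic contour: E5 C#5 F#4 E4.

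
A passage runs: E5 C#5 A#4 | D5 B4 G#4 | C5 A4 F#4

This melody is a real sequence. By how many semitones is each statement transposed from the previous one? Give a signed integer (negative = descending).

With a 3-note motive the entries are E5, D5, C5, each down a 2nd from the previous.
E5→D5 is 74 − 76 = -2 semitones.

-2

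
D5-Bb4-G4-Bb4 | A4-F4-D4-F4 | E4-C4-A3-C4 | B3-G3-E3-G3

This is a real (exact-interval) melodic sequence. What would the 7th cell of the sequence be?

G#2 E2 C#2 E2

The 4-note cells begin on D5, A4, E4, B3 — each down a 4th from the last.
Continuing the starts: F#3 → C#3 → G#2.
Statement 7 starts on G#2 and keeps the same exact contour: G#2 E2 C#2 E2.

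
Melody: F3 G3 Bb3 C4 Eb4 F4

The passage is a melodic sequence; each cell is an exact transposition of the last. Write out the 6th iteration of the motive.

The 2-note cells begin on F3, Bb3, Eb4 — each up a 4th from the last.
Carrying on: Ab4 → Db5 → Gb5.
Statement 6 starts on Gb5 and keeps the same exact contour: Gb5 Ab5.

Gb5 Ab5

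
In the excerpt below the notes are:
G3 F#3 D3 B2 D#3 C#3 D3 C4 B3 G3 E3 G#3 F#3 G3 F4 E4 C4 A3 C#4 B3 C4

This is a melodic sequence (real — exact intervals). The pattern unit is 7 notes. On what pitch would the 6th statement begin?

The 7-note cells begin on G3, C4, F4 — each up a 4th from the last.
Extending the heads up a 4th: Bb4 → Eb5 → Ab5.

Ab5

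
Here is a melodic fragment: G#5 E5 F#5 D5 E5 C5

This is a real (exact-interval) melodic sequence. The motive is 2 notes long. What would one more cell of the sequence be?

D5 Bb4

The 2-note cells begin on G#5, F#5, E5 — each down a 2nd from the last.
So cell 4 is D5 Bb4.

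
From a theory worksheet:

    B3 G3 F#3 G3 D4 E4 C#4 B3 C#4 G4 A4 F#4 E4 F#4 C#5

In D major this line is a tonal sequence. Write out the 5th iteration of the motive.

The 5-note cells begin on B3, E4, A4 — each up a 4th from the last.
Continuing the starts: D5 → G5.
Statement 5 starts on G5 and keeps the same diatonic contour: G5 E5 D5 E5 B5.

G5 E5 D5 E5 B5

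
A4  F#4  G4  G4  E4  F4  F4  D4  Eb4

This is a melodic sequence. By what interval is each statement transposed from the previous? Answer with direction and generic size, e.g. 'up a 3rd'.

Unit = 3 notes; the statements start on A4, G4, F4, moving down a 2nd each time.
A4 to G4 is down a 2nd.

down a 2nd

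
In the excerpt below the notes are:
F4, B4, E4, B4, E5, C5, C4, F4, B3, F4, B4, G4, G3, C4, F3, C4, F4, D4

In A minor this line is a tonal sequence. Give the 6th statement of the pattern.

Taking 6-note groups, the heads are F4, C4, G3: the pattern moves down a 4th.
Extending down a 4th: D3 → A2 → E2.
So cell 6 is E2 A2 D2 A2 D3 B2.

E2 A2 D2 A2 D3 B2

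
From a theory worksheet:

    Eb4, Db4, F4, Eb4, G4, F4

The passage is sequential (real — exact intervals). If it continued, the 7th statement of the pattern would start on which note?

The 2-note cells begin on Eb4, F4, G4 — each up a 2nd from the last.
Extending the heads up a 2nd: A4 → B4 → C#5 → D#5.

D#5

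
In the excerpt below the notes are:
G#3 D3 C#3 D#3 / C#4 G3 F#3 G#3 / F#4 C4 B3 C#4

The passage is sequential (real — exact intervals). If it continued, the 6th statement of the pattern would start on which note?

The 4-note cells begin on G#3, C#4, F#4 — each up a 4th from the last.
Continuing: B4 → E5 → A5. Statement 6 starts on A5.

A5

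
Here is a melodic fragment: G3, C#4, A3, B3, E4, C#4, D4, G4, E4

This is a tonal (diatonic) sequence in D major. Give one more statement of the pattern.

F#4 B4 G4

Taking 3-note groups, the heads are G3, B3, D4: the pattern moves up a 3rd.
From F#4 the diatonic shape gives F#4 B4 G4.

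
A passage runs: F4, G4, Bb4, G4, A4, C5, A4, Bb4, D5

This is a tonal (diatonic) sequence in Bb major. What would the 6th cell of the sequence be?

Taking 3-note groups, the heads are F4, G4, A4: the pattern moves up a 2nd.
Extending up a 2nd: Bb4 → C5 → D5.
So cell 6 is D5 Eb5 G5.

D5 Eb5 G5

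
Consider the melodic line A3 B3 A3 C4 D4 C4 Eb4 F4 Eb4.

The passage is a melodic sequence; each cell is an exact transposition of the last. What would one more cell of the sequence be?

Gb4 Ab4 Gb4

With a 3-note motive the entries are A3, C4, Eb4, each up a 3rd from the previous.
Statement 4 starts on Gb4 and keeps the same exact contour: Gb4 Ab4 Gb4.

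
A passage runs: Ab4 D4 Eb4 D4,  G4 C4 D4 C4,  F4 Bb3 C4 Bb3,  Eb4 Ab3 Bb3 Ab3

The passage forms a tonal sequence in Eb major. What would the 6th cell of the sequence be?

C4 F3 G3 F3

Unit = 4 notes; the statements start on Ab4, G4, F4, Eb4, moving down a 2nd each time.
Continuing the starts: D4 → C4.
From C4 the diatonic shape gives C4 F3 G3 F3.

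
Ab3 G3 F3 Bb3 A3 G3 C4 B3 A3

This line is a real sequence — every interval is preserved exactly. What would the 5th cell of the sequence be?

Taking 3-note groups, the heads are Ab3, Bb3, C4: the pattern moves up a 2nd.
Carrying on: D4 → E4.
From E4 the exact shape gives E4 D#4 C#4.

E4 D#4 C#4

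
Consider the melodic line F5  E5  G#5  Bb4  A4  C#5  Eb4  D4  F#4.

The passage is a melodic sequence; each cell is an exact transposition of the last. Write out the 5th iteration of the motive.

Db3 C3 E3

Unit = 3 notes; the statements start on F5, Bb4, Eb4, moving down a 5th each time.
Extending down a 5th: Ab3 → Db3.
So cell 5 is Db3 C3 E3.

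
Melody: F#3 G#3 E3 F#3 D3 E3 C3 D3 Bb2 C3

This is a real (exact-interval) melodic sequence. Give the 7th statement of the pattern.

Gb2 Ab2

Taking 2-note groups, the heads are F#3, E3, D3, C3, Bb2: the pattern moves down a 2nd.
Carrying on: Ab2 → Gb2.
From Gb2 the exact shape gives Gb2 Ab2.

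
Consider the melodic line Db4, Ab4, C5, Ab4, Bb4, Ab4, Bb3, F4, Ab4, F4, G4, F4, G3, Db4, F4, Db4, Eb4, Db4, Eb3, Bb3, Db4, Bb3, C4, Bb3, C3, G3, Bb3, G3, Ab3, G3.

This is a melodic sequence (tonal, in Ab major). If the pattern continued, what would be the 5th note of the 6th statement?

With 6-note cells, note 5 of each statement runs Bb4, G4, Eb4, C4, Ab3.
Each moves down a 3rd; the next is F3.

F3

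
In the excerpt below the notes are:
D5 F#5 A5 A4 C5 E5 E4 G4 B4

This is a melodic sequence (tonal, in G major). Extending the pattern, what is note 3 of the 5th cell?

The unit is 3 notes. Position-3 pitches of the 3 shown cells: A5, E5, B4.
Extending down a 4th: F#4 → C4.

C4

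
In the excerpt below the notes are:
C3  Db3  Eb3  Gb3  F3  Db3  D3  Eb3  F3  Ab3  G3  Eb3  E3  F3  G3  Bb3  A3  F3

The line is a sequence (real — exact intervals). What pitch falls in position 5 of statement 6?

Grouping in 6s, the 5th note of each cell is F3, G3, A3.
Extending up a 2nd: B3 → C#4 → D#4.

D#4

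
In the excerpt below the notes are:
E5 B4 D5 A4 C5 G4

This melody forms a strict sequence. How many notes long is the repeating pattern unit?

2

Try groups of 2 (3 cells in 6 notes):
E5 B4 | D5 A4 | C5 G4
Every group is a transposition down a 2nd of the one before; no shorter unit works.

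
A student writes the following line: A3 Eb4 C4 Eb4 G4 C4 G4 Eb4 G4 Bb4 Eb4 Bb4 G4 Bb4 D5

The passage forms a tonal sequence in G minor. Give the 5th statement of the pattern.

With a 5-note motive the entries are A3, C4, Eb4, each up a 3rd from the previous.
Carrying on: G4 → Bb4.
From Bb4 the diatonic shape gives Bb4 F5 D5 F5 A5.

Bb4 F5 D5 F5 A5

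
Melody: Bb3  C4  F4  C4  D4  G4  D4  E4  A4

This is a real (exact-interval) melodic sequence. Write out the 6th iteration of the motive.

With a 3-note motive the entries are Bb3, C4, D4, each up a 2nd from the previous.
Carrying on: E4 → F#4 → G#4.
Statement 6 starts on G#4 and keeps the same exact contour: G#4 A#4 D#5.

G#4 A#4 D#5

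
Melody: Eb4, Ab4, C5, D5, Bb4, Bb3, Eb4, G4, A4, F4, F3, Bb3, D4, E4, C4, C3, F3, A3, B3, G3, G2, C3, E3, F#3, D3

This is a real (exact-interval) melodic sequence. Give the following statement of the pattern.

D2 G2 B2 C#3 A2

Taking 5-note groups, the heads are Eb4, Bb3, F3, C3, G2: the pattern moves down a 4th.
So cell 6 is D2 G2 B2 C#3 A2.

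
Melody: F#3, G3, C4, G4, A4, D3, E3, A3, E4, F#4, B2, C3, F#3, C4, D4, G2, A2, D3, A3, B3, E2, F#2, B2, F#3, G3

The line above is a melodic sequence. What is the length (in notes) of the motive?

5

25 notes total. Splitting into 5 groups of 5:
F#3 G3 C4 G4 A4 | D3 E3 A3 E4 F#4 | B2 C3 F#3 C4 D4 | G2 A2 D3 A3 B3 | E2 F#2 B2 F#3 G3
Every group is a transposition down a 3rd of the one before; no shorter unit works.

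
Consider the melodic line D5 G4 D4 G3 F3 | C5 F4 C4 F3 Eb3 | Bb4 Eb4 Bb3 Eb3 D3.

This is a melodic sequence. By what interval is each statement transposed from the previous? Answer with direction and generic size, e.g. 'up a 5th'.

down a 2nd

The 5-note cells begin on D5, C5, Bb4 — each down a 2nd from the last.
From D5 to C5: down a 2nd.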